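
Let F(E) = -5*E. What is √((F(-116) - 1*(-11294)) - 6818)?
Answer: 8*√79 ≈ 71.106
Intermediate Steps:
√((F(-116) - 1*(-11294)) - 6818) = √((-5*(-116) - 1*(-11294)) - 6818) = √((580 + 11294) - 6818) = √(11874 - 6818) = √5056 = 8*√79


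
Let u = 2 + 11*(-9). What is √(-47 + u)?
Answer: 12*I ≈ 12.0*I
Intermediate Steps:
u = -97 (u = 2 - 99 = -97)
√(-47 + u) = √(-47 - 97) = √(-144) = 12*I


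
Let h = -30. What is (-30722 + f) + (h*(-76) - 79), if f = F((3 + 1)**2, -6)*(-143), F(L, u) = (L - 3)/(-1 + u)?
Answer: -197788/7 ≈ -28255.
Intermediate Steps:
F(L, u) = (-3 + L)/(-1 + u)
f = 1859/7 (f = ((-3 + (3 + 1)**2)/(-1 - 6))*(-143) = ((-3 + 4**2)/(-7))*(-143) = -(-3 + 16)/7*(-143) = -1/7*13*(-143) = -13/7*(-143) = 1859/7 ≈ 265.57)
(-30722 + f) + (h*(-76) - 79) = (-30722 + 1859/7) + (-30*(-76) - 79) = -213195/7 + (2280 - 79) = -213195/7 + 2201 = -197788/7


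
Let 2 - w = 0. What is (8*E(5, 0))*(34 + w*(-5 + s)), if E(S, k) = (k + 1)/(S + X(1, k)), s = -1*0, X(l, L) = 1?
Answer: 32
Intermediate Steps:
w = 2 (w = 2 - 1*0 = 2 + 0 = 2)
s = 0
E(S, k) = (1 + k)/(1 + S) (E(S, k) = (k + 1)/(S + 1) = (1 + k)/(1 + S))
(8*E(5, 0))*(34 + w*(-5 + s)) = (8*((1 + 0)/(1 + 5)))*(34 + 2*(-5 + 0)) = (8*(1/6))*(34 + 2*(-5)) = (8*((⅙)*1))*(34 - 10) = (8*(⅙))*24 = (4/3)*24 = 32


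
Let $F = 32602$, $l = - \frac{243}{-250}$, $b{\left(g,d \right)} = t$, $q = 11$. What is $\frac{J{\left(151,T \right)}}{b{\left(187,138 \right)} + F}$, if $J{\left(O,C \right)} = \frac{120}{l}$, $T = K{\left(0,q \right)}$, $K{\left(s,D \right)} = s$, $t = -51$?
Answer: $\frac{10000}{2636631} \approx 0.0037927$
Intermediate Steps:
$b{\left(g,d \right)} = -51$
$l = \frac{243}{250}$ ($l = \left(-243\right) \left(- \frac{1}{250}\right) = \frac{243}{250} \approx 0.972$)
$T = 0$
$J{\left(O,C \right)} = \frac{10000}{81}$ ($J{\left(O,C \right)} = \frac{120}{\frac{243}{250}} = 120 \cdot \frac{250}{243} = \frac{10000}{81}$)
$\frac{J{\left(151,T \right)}}{b{\left(187,138 \right)} + F} = \frac{10000}{81 \left(-51 + 32602\right)} = \frac{10000}{81 \cdot 32551} = \frac{10000}{81} \cdot \frac{1}{32551} = \frac{10000}{2636631}$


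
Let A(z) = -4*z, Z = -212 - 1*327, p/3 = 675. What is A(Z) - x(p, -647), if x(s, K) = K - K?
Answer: 2156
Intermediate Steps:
p = 2025 (p = 3*675 = 2025)
Z = -539 (Z = -212 - 327 = -539)
x(s, K) = 0
A(Z) - x(p, -647) = -4*(-539) - 1*0 = 2156 + 0 = 2156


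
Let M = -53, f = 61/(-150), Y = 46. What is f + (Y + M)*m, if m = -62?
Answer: 65039/150 ≈ 433.59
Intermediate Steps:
f = -61/150 (f = 61*(-1/150) = -61/150 ≈ -0.40667)
f + (Y + M)*m = -61/150 + (46 - 53)*(-62) = -61/150 - 7*(-62) = -61/150 + 434 = 65039/150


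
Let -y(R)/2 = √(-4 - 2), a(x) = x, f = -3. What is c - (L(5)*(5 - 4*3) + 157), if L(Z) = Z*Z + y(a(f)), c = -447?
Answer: -429 - 14*I*√6 ≈ -429.0 - 34.293*I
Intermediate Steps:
y(R) = -2*I*√6 (y(R) = -2*√(-4 - 2) = -2*I*√6)
L(Z) = Z² - 2*I*√6 (L(Z) = Z*Z - 2*I*√6 = Z² - 2*I*√6)
c - (L(5)*(5 - 4*3) + 157) = -447 - ((5² - 2*I*√6)*(5 - 4*3) + 157) = -447 - ((25 - 2*I*√6)*(5 - 12) + 157) = -447 - ((25 - 2*I*√6)*(-7) + 157) = -447 - ((-175 + 14*I*√6) + 157) = -447 - (-18 + 14*I*√6) = -447 + (18 - 14*I*√6) = -429 - 14*I*√6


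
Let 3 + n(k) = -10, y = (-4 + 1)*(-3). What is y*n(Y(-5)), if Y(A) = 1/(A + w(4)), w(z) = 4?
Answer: -117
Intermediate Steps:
y = 9 (y = -3*(-3) = 9)
Y(A) = 1/(4 + A) (Y(A) = 1/(A + 4) = 1/(4 + A))
n(k) = -13 (n(k) = -3 - 10 = -13)
y*n(Y(-5)) = 9*(-13) = -117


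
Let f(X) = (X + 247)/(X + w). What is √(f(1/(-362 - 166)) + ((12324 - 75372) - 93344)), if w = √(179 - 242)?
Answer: √((286807 - 247724928*I*√7)/(-1 + 1584*I*√7)) ≈ 0.039 - 395.46*I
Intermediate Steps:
w = 3*I*√7 (w = √(-63) = 3*I*√7 ≈ 7.9373*I)
f(X) = (247 + X)/(X + 3*I*√7) (f(X) = (X + 247)/(X + 3*I*√7) = (247 + X)/(X + 3*I*√7))
√(f(1/(-362 - 166)) + ((12324 - 75372) - 93344)) = √((247 + 1/(-362 - 166))/(1/(-362 - 166) + 3*I*√7) + ((12324 - 75372) - 93344)) = √((247 + 1/(-528))/(1/(-528) + 3*I*√7) + (-63048 - 93344)) = √((247 - 1/528)/(-1/528 + 3*I*√7) - 156392) = √((130415/528)/(-1/528 + 3*I*√7) - 156392) = √(130415/(528*(-1/528 + 3*I*√7)) - 156392) = √(-156392 + 130415/(528*(-1/528 + 3*I*√7)))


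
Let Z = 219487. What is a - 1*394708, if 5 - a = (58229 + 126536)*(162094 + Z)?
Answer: -70503208168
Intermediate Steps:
a = -70502813460 (a = 5 - (58229 + 126536)*(162094 + 219487) = 5 - 184765*381581 = 5 - 1*70502813465 = 5 - 70502813465 = -70502813460)
a - 1*394708 = -70502813460 - 1*394708 = -70502813460 - 394708 = -70503208168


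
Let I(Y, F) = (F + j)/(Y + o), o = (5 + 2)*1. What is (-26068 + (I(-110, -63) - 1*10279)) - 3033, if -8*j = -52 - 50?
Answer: -16224359/412 ≈ -39380.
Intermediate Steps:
j = 51/4 (j = -(-52 - 50)/8 = -1/8*(-102) = 51/4 ≈ 12.750)
o = 7 (o = 7*1 = 7)
I(Y, F) = (51/4 + F)/(7 + Y) (I(Y, F) = (F + 51/4)/(Y + 7) = (51/4 + F)/(7 + Y))
(-26068 + (I(-110, -63) - 1*10279)) - 3033 = (-26068 + ((51/4 - 63)/(7 - 110) - 1*10279)) - 3033 = (-26068 + (-201/4/(-103) - 10279)) - 3033 = (-26068 + (-1/103*(-201/4) - 10279)) - 3033 = (-26068 + (201/412 - 10279)) - 3033 = (-26068 - 4234747/412) - 3033 = -14974763/412 - 3033 = -16224359/412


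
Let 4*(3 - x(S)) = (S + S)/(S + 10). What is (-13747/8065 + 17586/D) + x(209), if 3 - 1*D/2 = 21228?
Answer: 2019520271/4998445050 ≈ 0.40403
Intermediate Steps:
D = -42450 (D = 6 - 2*21228 = 6 - 42456 = -42450)
x(S) = 3 - S/(2*(10 + S)) (x(S) = 3 - (S + S)/(4*(S + 10)) = 3 - 2*S/(4*(10 + S)) = 3 - S/(2*(10 + S)))
(-13747/8065 + 17586/D) + x(209) = (-13747/8065 + 17586/(-42450)) + 5*(12 + 209)/(2*(10 + 209)) = (-13747*1/8065 + 17586*(-1/42450)) + (5/2)*221/219 = (-13747/8065 - 2931/7075) + (5/2)*(1/219)*221 = -24179708/11411975 + 1105/438 = 2019520271/4998445050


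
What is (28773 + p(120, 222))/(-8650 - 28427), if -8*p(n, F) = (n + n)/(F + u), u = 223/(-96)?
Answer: -202263639/260638951 ≈ -0.77603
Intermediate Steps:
u = -223/96 (u = 223*(-1/96) = -223/96 ≈ -2.3229)
p(n, F) = -n/(4*(-223/96 + F)) (p(n, F) = -(n + n)/(8*(F - 223/96)) = -2*n/(8*(-223/96 + F)) = -n/(4*(-223/96 + F)))
(28773 + p(120, 222))/(-8650 - 28427) = (28773 - 24*120/(-223 + 96*222))/(-8650 - 28427) = (28773 - 24*120/(-223 + 21312))/(-37077) = (28773 - 24*120/21089)*(-1/37077) = (28773 - 24*120*1/21089)*(-1/37077) = (28773 - 2880/21089)*(-1/37077) = (606790917/21089)*(-1/37077) = -202263639/260638951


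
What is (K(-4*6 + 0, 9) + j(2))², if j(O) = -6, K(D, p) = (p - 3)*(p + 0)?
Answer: 2304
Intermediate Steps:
K(D, p) = p*(-3 + p) (K(D, p) = (-3 + p)*p = p*(-3 + p))
(K(-4*6 + 0, 9) + j(2))² = (9*(-3 + 9) - 6)² = (9*6 - 6)² = (54 - 6)² = 48² = 2304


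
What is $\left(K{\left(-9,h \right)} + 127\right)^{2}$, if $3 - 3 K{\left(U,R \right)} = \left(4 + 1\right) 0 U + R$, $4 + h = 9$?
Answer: $\frac{143641}{9} \approx 15960.0$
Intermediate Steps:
$h = 5$ ($h = -4 + 9 = 5$)
$K{\left(U,R \right)} = 1 - \frac{R}{3}$ ($K{\left(U,R \right)} = 1 - \frac{\left(4 + 1\right) 0 U + R}{3} = 1 - \frac{5 \cdot 0 U + R}{3} = 1 - \frac{0 U + R}{3} = 1 - \frac{0 + R}{3} = 1 - \frac{R}{3}$)
$\left(K{\left(-9,h \right)} + 127\right)^{2} = \left(\left(1 - \frac{5}{3}\right) + 127\right)^{2} = \left(- \frac{2}{3} + 127\right)^{2} = \left(\frac{379}{3}\right)^{2} = \frac{143641}{9}$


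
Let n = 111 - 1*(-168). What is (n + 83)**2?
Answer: 131044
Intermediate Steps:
n = 279 (n = 111 + 168 = 279)
(n + 83)**2 = (279 + 83)**2 = 362**2 = 131044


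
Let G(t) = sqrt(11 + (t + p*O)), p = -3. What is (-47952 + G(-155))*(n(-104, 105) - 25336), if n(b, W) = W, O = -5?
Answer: 1209876912 - 25231*I*sqrt(129) ≈ 1.2099e+9 - 2.8657e+5*I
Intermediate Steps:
G(t) = sqrt(26 + t) (G(t) = sqrt(11 + (t - 3*(-5))) = sqrt(11 + (t + 15)) = sqrt(11 + (15 + t)) = sqrt(26 + t))
(-47952 + G(-155))*(n(-104, 105) - 25336) = (-47952 + sqrt(26 - 155))*(105 - 25336) = (-47952 + sqrt(-129))*(-25231) = (-47952 + I*sqrt(129))*(-25231) = 1209876912 - 25231*I*sqrt(129)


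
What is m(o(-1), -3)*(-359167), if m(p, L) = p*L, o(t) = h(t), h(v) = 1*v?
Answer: -1077501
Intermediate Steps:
h(v) = v
o(t) = t
m(p, L) = L*p
m(o(-1), -3)*(-359167) = -3*(-1)*(-359167) = 3*(-359167) = -1077501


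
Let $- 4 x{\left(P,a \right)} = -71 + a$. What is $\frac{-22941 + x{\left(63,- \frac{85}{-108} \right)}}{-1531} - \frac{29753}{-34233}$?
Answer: $\frac{119561788211}{7547144112} \approx 15.842$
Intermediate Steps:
$x{\left(P,a \right)} = \frac{71}{4} - \frac{a}{4}$ ($x{\left(P,a \right)} = - \frac{-71 + a}{4} = \frac{71}{4} - \frac{a}{4}$)
$\frac{-22941 + x{\left(63,- \frac{85}{-108} \right)}}{-1531} - \frac{29753}{-34233} = \frac{-22941 + \left(\frac{71}{4} - \frac{\left(-85\right) \frac{1}{-108}}{4}\right)}{-1531} - \frac{29753}{-34233} = \left(-22941 + \left(\frac{71}{4} - \frac{\left(-85\right) \left(- \frac{1}{108}\right)}{4}\right)\right) \left(- \frac{1}{1531}\right) - - \frac{29753}{34233} = \left(-22941 + \left(\frac{71}{4} - \frac{85}{432}\right)\right) \left(- \frac{1}{1531}\right) + \frac{29753}{34233} = \left(-22941 + \frac{7583}{432}\right) \left(- \frac{1}{1531}\right) + \frac{29753}{34233} = \left(- \frac{9902929}{432}\right) \left(- \frac{1}{1531}\right) + \frac{29753}{34233} = \frac{9902929}{661392} + \frac{29753}{34233} = \frac{119561788211}{7547144112}$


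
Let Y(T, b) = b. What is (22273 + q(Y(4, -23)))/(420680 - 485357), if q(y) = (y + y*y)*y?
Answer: -3545/21559 ≈ -0.16443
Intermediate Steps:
q(y) = y*(y + y²) (q(y) = (y + y²)*y = y*(y + y²))
(22273 + q(Y(4, -23)))/(420680 - 485357) = (22273 + (-23)²*(1 - 23))/(420680 - 485357) = (22273 + 529*(-22))/(-64677) = (22273 - 11638)*(-1/64677) = 10635*(-1/64677) = -3545/21559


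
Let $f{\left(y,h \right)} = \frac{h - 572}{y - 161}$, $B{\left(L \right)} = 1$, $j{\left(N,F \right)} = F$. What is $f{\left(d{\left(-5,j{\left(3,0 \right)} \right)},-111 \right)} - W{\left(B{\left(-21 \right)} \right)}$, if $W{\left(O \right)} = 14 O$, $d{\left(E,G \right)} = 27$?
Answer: $- \frac{1193}{134} \approx -8.903$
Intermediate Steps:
$f{\left(y,h \right)} = \frac{-572 + h}{-161 + y}$
$f{\left(d{\left(-5,j{\left(3,0 \right)} \right)},-111 \right)} - W{\left(B{\left(-21 \right)} \right)} = \frac{-572 - 111}{-161 + 27} - 14 \cdot 1 = \frac{1}{-134} \left(-683\right) - 14 = \left(- \frac{1}{134}\right) \left(-683\right) - 14 = \frac{683}{134} - 14 = - \frac{1193}{134}$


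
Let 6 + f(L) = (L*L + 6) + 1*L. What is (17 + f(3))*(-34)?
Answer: -986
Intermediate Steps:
f(L) = L + L**2 (f(L) = -6 + ((L*L + 6) + 1*L) = -6 + ((L**2 + 6) + L) = -6 + ((6 + L**2) + L) = -6 + (6 + L + L**2) = L + L**2)
(17 + f(3))*(-34) = (17 + 3*(1 + 3))*(-34) = (17 + 3*4)*(-34) = (17 + 12)*(-34) = 29*(-34) = -986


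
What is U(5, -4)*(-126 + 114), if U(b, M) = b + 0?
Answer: -60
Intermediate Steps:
U(b, M) = b
U(5, -4)*(-126 + 114) = 5*(-126 + 114) = 5*(-12) = -60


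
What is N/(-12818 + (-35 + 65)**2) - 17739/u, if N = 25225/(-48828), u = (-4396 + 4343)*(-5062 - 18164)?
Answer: -1715307028801/119390936252952 ≈ -0.014367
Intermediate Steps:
u = 1230978 (u = -53*(-23226) = 1230978)
N = -25225/48828 (N = 25225*(-1/48828) = -25225/48828 ≈ -0.51661)
N/(-12818 + (-35 + 65)**2) - 17739/u = -25225/(48828*(-12818 + (-35 + 65)**2)) - 17739/1230978 = -25225/(48828*(-12818 + 30**2)) - 17739*1/1230978 = -25225/(48828*(-12818 + 900)) - 5913/410326 = -25225/48828/(-11918) - 5913/410326 = -25225/48828*(-1/11918) - 5913/410326 = 25225/581932104 - 5913/410326 = -1715307028801/119390936252952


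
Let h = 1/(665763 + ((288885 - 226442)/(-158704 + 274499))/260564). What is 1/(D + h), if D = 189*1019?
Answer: 20087406815156383/3868653765967954966733 ≈ 5.1923e-6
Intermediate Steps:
D = 192591
h = 30172008380/20087406815156383 (h = 1/(665763 + (62443/115795)*(1/260564)) = 1/(665763 + 62443/30172008380) = 1/(20087406815156383/30172008380) = 30172008380/20087406815156383 ≈ 1.5020e-6)
1/(D + h) = 1/(192591 + 30172008380/20087406815156383) = 1/(3868653765967954966733/20087406815156383) = 20087406815156383/3868653765967954966733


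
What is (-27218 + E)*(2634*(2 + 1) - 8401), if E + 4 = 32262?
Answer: -2514960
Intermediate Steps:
E = 32258 (E = -4 + 32262 = 32258)
(-27218 + E)*(2634*(2 + 1) - 8401) = (-27218 + 32258)*(2634*(2 + 1) - 8401) = 5040*(2634*3 - 8401) = 5040*(7902 - 8401) = 5040*(-499) = -2514960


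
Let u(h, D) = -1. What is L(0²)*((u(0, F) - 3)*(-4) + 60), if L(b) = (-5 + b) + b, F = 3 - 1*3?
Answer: -380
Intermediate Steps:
F = 0 (F = 3 - 3 = 0)
L(b) = -5 + 2*b
L(0²)*((u(0, F) - 3)*(-4) + 60) = (-5 + 2*0²)*((-1 - 3)*(-4) + 60) = (-5 + 2*0)*(-4*(-4) + 60) = (-5 + 0)*(16 + 60) = -5*76 = -380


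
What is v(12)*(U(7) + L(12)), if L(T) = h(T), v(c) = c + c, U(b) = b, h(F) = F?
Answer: 456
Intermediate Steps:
v(c) = 2*c
L(T) = T
v(12)*(U(7) + L(12)) = (2*12)*(7 + 12) = 24*19 = 456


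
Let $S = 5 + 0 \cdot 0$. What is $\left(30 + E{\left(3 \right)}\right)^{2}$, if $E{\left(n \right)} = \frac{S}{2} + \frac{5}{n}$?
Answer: $\frac{42025}{36} \approx 1167.4$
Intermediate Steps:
$S = 5$ ($S = 5 + 0 = 5$)
$E{\left(n \right)} = \frac{5}{2} + \frac{5}{n}$
$\left(30 + E{\left(3 \right)}\right)^{2} = \left(30 + \left(\frac{5}{2} + \frac{5}{3}\right)\right)^{2} = \left(30 + \frac{25}{6}\right)^{2} = \left(\frac{205}{6}\right)^{2} = \frac{42025}{36}$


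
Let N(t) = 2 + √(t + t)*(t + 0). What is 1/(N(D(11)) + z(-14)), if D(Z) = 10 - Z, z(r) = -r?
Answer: 8/129 + I*√2/258 ≈ 0.062016 + 0.0054814*I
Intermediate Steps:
N(t) = 2 + √2*t^(3/2) (N(t) = 2 + √(2*t)*t = 2 + (√2*√t)*t = 2 + √2*t^(3/2))
1/(N(D(11)) + z(-14)) = 1/((2 + √2*(10 - 1*11)^(3/2)) - 1*(-14)) = 1/((2 + √2*(10 - 11)^(3/2)) + 14) = 1/((2 + √2*(-1)^(3/2)) + 14) = 1/((2 + √2*(-I)) + 14) = 1/((2 - I*√2) + 14) = 1/(16 - I*√2)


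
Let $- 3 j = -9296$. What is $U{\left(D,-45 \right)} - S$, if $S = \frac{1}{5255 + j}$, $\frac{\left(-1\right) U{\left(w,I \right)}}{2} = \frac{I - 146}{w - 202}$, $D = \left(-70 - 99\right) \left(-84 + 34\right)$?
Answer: $\frac{4774279}{103351564} \approx 0.046195$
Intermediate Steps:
$j = \frac{9296}{3}$ ($j = \left(- \frac{1}{3}\right) \left(-9296\right) = \frac{9296}{3} \approx 3098.7$)
$D = 8450$ ($D = \left(-169\right) \left(-50\right) = 8450$)
$U{\left(w,I \right)} = - \frac{2 \left(-146 + I\right)}{-202 + w}$ ($U{\left(w,I \right)} = - 2 \frac{I - 146}{w - 202} = - 2 \frac{-146 + I}{-202 + w} = - \frac{2 \left(-146 + I\right)}{-202 + w}$)
$S = \frac{3}{25061}$ ($S = \frac{1}{5255 + \frac{9296}{3}} = \frac{1}{\frac{25061}{3}} = \frac{3}{25061} \approx 0.00011971$)
$U{\left(D,-45 \right)} - S = \frac{2 \left(146 - -45\right)}{-202 + 8450} - \frac{3}{25061} = \frac{2 \left(146 + 45\right)}{8248} - \frac{3}{25061} = 2 \cdot \frac{1}{8248} \cdot 191 - \frac{3}{25061} = \frac{191}{4124} - \frac{3}{25061} = \frac{4774279}{103351564}$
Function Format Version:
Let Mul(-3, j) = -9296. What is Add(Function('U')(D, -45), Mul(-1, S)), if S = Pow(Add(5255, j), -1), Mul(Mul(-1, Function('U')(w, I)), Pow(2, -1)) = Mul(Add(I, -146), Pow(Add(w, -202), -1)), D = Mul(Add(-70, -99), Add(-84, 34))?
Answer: Rational(4774279, 103351564) ≈ 0.046195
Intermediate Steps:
j = Rational(9296, 3) (j = Mul(Rational(-1, 3), -9296) = Rational(9296, 3) ≈ 3098.7)
D = 8450 (D = Mul(-169, -50) = 8450)
Function('U')(w, I) = Mul(-2, Pow(Add(-202, w), -1), Add(-146, I)) (Function('U')(w, I) = Mul(-2, Mul(Add(I, -146), Pow(Add(w, -202), -1))) = Mul(-2, Mul(Add(-146, I), Pow(Add(-202, w), -1))) = Mul(-2, Mul(Pow(Add(-202, w), -1), Add(-146, I))) = Mul(-2, Pow(Add(-202, w), -1), Add(-146, I)))
S = Rational(3, 25061) (S = Pow(Add(5255, Rational(9296, 3)), -1) = Pow(Rational(25061, 3), -1) = Rational(3, 25061) ≈ 0.00011971)
Add(Function('U')(D, -45), Mul(-1, S)) = Add(Mul(2, Pow(Add(-202, 8450), -1), Add(146, Mul(-1, -45))), Mul(-1, Rational(3, 25061))) = Add(Mul(2, Pow(8248, -1), Add(146, 45)), Rational(-3, 25061)) = Add(Mul(2, Rational(1, 8248), 191), Rational(-3, 25061)) = Add(Rational(191, 4124), Rational(-3, 25061)) = Rational(4774279, 103351564)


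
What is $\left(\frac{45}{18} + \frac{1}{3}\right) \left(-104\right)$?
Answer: $- \frac{884}{3} \approx -294.67$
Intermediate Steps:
$\left(\frac{45}{18} + \frac{1}{3}\right) \left(-104\right) = \left(45 \cdot \frac{1}{18} + \frac{1}{3}\right) \left(-104\right) = \left(\frac{5}{2} + \frac{1}{3}\right) \left(-104\right) = \frac{17}{6} \left(-104\right) = - \frac{884}{3}$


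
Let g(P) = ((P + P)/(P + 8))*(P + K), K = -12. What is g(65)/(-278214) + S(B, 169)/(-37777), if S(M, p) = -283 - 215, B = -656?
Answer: 4926954113/383618295147 ≈ 0.012843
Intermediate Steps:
S(M, p) = -498
g(P) = 2*P*(-12 + P)/(8 + P) (g(P) = ((P + P)/(P + 8))*(P - 12) = ((2*P)/(8 + P))*(-12 + P) = (2*P/(8 + P))*(-12 + P) = 2*P*(-12 + P)/(8 + P))
g(65)/(-278214) + S(B, 169)/(-37777) = (2*65*(-12 + 65)/(8 + 65))/(-278214) - 498/(-37777) = (2*65*53/73)*(-1/278214) - 498*(-1/37777) = (2*65*(1/73)*53)*(-1/278214) + 498/37777 = (6890/73)*(-1/278214) + 498/37777 = -3445/10154811 + 498/37777 = 4926954113/383618295147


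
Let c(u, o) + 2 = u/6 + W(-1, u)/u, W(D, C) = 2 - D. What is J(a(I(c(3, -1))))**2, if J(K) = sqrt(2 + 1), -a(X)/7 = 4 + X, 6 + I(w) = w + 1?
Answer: 3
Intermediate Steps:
c(u, o) = -2 + 3/u + u/6 (c(u, o) = -2 + (u/6 + (2 - 1*(-1))/u) = -2 + (u*(1/6) + (2 + 1)/u) = -2 + (u/6 + 3/u) = -2 + (3/u + u/6) = -2 + 3/u + u/6)
I(w) = -5 + w (I(w) = -6 + (w + 1) = -6 + (1 + w) = -5 + w)
a(X) = -28 - 7*X (a(X) = -7*(4 + X) = -28 - 7*X)
J(K) = sqrt(3)
J(a(I(c(3, -1))))**2 = (sqrt(3))**2 = 3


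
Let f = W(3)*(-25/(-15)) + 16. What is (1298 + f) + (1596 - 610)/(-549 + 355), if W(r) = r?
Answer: 127450/97 ≈ 1313.9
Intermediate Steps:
f = 21 (f = 3*(-25/(-15)) + 16 = 3*(-25*(-1/15)) + 16 = 3*(5/3) + 16 = 5 + 16 = 21)
(1298 + f) + (1596 - 610)/(-549 + 355) = (1298 + 21) + (1596 - 610)/(-549 + 355) = 1319 + 986/(-194) = 1319 + 986*(-1/194) = 1319 - 493/97 = 127450/97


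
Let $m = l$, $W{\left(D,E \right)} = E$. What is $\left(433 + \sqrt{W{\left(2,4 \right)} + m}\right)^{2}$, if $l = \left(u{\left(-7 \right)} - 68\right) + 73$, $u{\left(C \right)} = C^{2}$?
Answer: $\left(433 + \sqrt{58}\right)^{2} \approx 1.9414 \cdot 10^{5}$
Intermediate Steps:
$l = 54$ ($l = \left(\left(-7\right)^{2} - 68\right) + 73 = \left(49 - 68\right) + 73 = -19 + 73 = 54$)
$m = 54$
$\left(433 + \sqrt{W{\left(2,4 \right)} + m}\right)^{2} = \left(433 + \sqrt{4 + 54}\right)^{2} = \left(433 + \sqrt{58}\right)^{2}$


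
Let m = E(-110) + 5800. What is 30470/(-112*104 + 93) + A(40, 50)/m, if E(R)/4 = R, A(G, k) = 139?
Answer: -32342611/12386960 ≈ -2.6110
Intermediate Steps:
E(R) = 4*R
m = 5360 (m = 4*(-110) + 5800 = -440 + 5800 = 5360)
30470/(-112*104 + 93) + A(40, 50)/m = 30470/(-112*104 + 93) + 139/5360 = 30470/(-11648 + 93) + 139*(1/5360) = 30470/(-11555) + 139/5360 = 30470*(-1/11555) + 139/5360 = -6094/2311 + 139/5360 = -32342611/12386960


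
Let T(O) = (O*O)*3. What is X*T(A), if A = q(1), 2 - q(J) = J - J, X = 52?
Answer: 624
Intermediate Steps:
q(J) = 2 (q(J) = 2 - (J - J) = 2 - 1*0 = 2 + 0 = 2)
A = 2
T(O) = 3*O² (T(O) = O²*3 = 3*O²)
X*T(A) = 52*(3*2²) = 52*(3*4) = 52*12 = 624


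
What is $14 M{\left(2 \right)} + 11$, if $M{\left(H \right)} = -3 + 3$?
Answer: $11$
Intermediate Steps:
$M{\left(H \right)} = 0$
$14 M{\left(2 \right)} + 11 = 14 \cdot 0 + 11 = 0 + 11 = 11$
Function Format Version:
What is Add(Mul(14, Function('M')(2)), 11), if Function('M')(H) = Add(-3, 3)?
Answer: 11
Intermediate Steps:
Function('M')(H) = 0
Add(Mul(14, Function('M')(2)), 11) = Add(Mul(14, 0), 11) = Add(0, 11) = 11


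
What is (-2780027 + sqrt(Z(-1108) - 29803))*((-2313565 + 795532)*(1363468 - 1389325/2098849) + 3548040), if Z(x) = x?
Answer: 12076898481330793313296317/2098849 - 4344165895270367271*I*sqrt(30911)/2098849 ≈ 5.7541e+18 - 3.639e+14*I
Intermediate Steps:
(-2780027 + sqrt(Z(-1108) - 29803))*((-2313565 + 795532)*(1363468 - 1389325/2098849) + 3548040) = (-2780027 + sqrt(-1108 - 29803))*((-2313565 + 795532)*(1363468 - 1389325/2098849) + 3548040) = (-2780027 + sqrt(-30911))*(-1518033*(1363468 - 1389325*1/2098849) + 3548040) = (-2780027 + I*sqrt(30911))*(-1518033*(1363468 - 1389325/2098849) + 3548040) = (-2780027 + I*sqrt(30911))*(-1518033*2861712059007/2098849 + 3548040) = (-2780027 + I*sqrt(30911))*(-4344173342070573231/2098849 + 3548040) = (-2780027 + I*sqrt(30911))*(-4344165895270367271/2098849) = 12076898481330793313296317/2098849 - 4344165895270367271*I*sqrt(30911)/2098849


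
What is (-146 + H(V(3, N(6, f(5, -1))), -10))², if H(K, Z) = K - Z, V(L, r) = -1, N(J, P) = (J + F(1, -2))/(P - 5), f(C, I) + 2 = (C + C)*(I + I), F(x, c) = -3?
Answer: 18769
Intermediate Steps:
f(C, I) = -2 + 4*C*I (f(C, I) = -2 + (C + C)*(I + I) = -2 + (2*C)*(2*I) = -2 + 4*C*I)
N(J, P) = (-3 + J)/(-5 + P) (N(J, P) = (J - 3)/(P - 5) = (-3 + J)/(-5 + P))
(-146 + H(V(3, N(6, f(5, -1))), -10))² = (-146 + (-1 - 1*(-10)))² = (-146 + (-1 + 10))² = (-146 + 9)² = (-137)² = 18769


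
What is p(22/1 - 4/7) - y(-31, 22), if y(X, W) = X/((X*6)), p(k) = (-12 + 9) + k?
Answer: 767/42 ≈ 18.262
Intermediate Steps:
p(k) = -3 + k
y(X, W) = 1/6 (y(X, W) = X/((6*X)) = X*(1/(6*X)) = 1/6)
p(22/1 - 4/7) - y(-31, 22) = (-3 + (22/1 - 4/7)) - 1*1/6 = (-3 + (22*1 - 4*1/7)) - 1/6 = (-3 + (22 - 4/7)) - 1/6 = (-3 + 150/7) - 1/6 = 129/7 - 1/6 = 767/42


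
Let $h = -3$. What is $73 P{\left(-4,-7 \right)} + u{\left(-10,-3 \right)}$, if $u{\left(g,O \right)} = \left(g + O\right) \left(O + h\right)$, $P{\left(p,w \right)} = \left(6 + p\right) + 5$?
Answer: $589$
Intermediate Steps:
$P{\left(p,w \right)} = 11 + p$
$u{\left(g,O \right)} = \left(-3 + O\right) \left(O + g\right)$ ($u{\left(g,O \right)} = \left(g + O\right) \left(O - 3\right) = \left(O + g\right) \left(-3 + O\right) = \left(-3 + O\right) \left(O + g\right)$)
$73 P{\left(-4,-7 \right)} + u{\left(-10,-3 \right)} = 73 \left(11 - 4\right) - \left(-69 - 9\right) = 73 \cdot 7 + \left(9 + 9 + 30 + 30\right) = 511 + 78 = 589$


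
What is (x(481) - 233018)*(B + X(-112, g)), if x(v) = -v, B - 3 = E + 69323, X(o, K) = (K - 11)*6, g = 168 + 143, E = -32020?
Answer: -9131211894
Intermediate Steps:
g = 311
X(o, K) = -66 + 6*K (X(o, K) = (-11 + K)*6 = -66 + 6*K)
B = 37306 (B = 3 + (-32020 + 69323) = 3 + 37303 = 37306)
(x(481) - 233018)*(B + X(-112, g)) = (-1*481 - 233018)*(37306 + (-66 + 6*311)) = (-481 - 233018)*(37306 + (-66 + 1866)) = -233499*(37306 + 1800) = -233499*39106 = -9131211894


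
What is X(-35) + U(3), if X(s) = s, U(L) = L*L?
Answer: -26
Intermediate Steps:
U(L) = L**2
X(-35) + U(3) = -35 + 3**2 = -35 + 9 = -26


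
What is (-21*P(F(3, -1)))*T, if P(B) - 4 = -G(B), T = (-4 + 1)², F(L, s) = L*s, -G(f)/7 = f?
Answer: 3213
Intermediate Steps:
G(f) = -7*f
T = 9 (T = (-3)² = 9)
P(B) = 4 + 7*B (P(B) = 4 - (-7)*B = 4 + 7*B)
(-21*P(F(3, -1)))*T = -21*(4 + 7*(3*(-1)))*9 = -21*(4 + 7*(-3))*9 = -21*(4 - 21)*9 = -21*(-17)*9 = 357*9 = 3213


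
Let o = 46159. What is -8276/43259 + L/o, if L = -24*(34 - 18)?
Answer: -398623340/1996792181 ≈ -0.19963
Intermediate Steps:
L = -384 (L = -24*16 = -384)
-8276/43259 + L/o = -8276/43259 - 384/46159 = -398623340/1996792181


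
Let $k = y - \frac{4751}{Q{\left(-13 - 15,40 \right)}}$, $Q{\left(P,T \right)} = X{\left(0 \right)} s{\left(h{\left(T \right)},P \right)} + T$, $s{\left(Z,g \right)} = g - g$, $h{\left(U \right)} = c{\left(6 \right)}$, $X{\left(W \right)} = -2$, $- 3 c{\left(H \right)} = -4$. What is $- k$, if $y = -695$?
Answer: $\frac{32551}{40} \approx 813.78$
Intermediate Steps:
$c{\left(H \right)} = \frac{4}{3}$ ($c{\left(H \right)} = \left(- \frac{1}{3}\right) \left(-4\right) = \frac{4}{3}$)
$h{\left(U \right)} = \frac{4}{3}$
$s{\left(Z,g \right)} = 0$
$Q{\left(P,T \right)} = T$ ($Q{\left(P,T \right)} = \left(-2\right) 0 + T = 0 + T = T$)
$k = - \frac{32551}{40}$ ($k = -695 - \frac{4751}{40} = - \frac{32551}{40} \approx -813.78$)
$- k = \left(-1\right) \left(- \frac{32551}{40}\right) = \frac{32551}{40}$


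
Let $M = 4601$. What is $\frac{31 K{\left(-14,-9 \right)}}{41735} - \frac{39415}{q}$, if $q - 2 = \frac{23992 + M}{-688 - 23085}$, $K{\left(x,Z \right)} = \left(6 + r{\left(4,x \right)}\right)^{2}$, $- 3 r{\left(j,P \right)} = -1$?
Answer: $- \frac{351955848890902}{7119031095} \approx -49439.0$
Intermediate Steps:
$r{\left(j,P \right)} = \frac{1}{3}$ ($r{\left(j,P \right)} = \left(- \frac{1}{3}\right) \left(-1\right) = \frac{1}{3}$)
$K{\left(x,Z \right)} = \frac{361}{9}$ ($K{\left(x,Z \right)} = \left(6 + \frac{1}{3}\right)^{2} = \left(\frac{19}{3}\right)^{2} = \frac{361}{9}$)
$q = \frac{18953}{23773}$ ($q = 2 + \frac{23992 + 4601}{-688 - 23085} = 2 + \frac{28593}{-23773} = 2 + 28593 \left(- \frac{1}{23773}\right) = 2 - \frac{28593}{23773} = \frac{18953}{23773} \approx 0.79725$)
$\frac{31 K{\left(-14,-9 \right)}}{41735} - \frac{39415}{q} = \frac{31 \cdot \frac{361}{9}}{41735} - \frac{39415}{\frac{18953}{23773}} = \frac{11191}{9} \cdot \frac{1}{41735} - \frac{937012795}{18953} = \frac{11191}{375615} - \frac{937012795}{18953} = - \frac{351955848890902}{7119031095}$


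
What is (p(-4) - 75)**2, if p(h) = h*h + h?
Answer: 3969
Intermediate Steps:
p(h) = h + h**2 (p(h) = h**2 + h = h + h**2)
(p(-4) - 75)**2 = (-4*(1 - 4) - 75)**2 = (-4*(-3) - 75)**2 = (12 - 75)**2 = (-63)**2 = 3969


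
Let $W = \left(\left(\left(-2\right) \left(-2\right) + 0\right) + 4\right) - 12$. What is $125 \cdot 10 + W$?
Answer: $1246$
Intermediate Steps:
$W = -4$ ($W = \left(\left(4 + 0\right) + 4\right) - 12 = \left(4 + 4\right) - 12 = 8 - 12 = -4$)
$125 \cdot 10 + W = 125 \cdot 10 - 4 = 1250 - 4 = 1246$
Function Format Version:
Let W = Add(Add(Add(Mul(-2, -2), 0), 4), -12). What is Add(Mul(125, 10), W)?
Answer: 1246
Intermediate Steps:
W = -4 (W = Add(Add(Add(4, 0), 4), -12) = Add(Add(4, 4), -12) = Add(8, -12) = -4)
Add(Mul(125, 10), W) = Add(Mul(125, 10), -4) = Add(1250, -4) = 1246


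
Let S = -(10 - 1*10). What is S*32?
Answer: 0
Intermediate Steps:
S = 0 (S = -(10 - 10) = -1*0 = 0)
S*32 = 0*32 = 0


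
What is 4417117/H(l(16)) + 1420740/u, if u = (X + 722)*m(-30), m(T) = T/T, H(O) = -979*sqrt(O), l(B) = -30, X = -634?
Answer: 355185/22 + 4417117*I*sqrt(30)/29370 ≈ 16145.0 + 823.75*I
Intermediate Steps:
m(T) = 1
u = 88 (u = (-634 + 722)*1 = 88*1 = 88)
4417117/H(l(16)) + 1420740/u = 4417117/((-979*I*sqrt(30))) + 1420740/88 = 4417117/((-979*I*sqrt(30))) + 1420740*(1/88) = 4417117/((-979*I*sqrt(30))) + 355185/22 = 4417117*(I*sqrt(30)/29370) + 355185/22 = 4417117*I*sqrt(30)/29370 + 355185/22 = 355185/22 + 4417117*I*sqrt(30)/29370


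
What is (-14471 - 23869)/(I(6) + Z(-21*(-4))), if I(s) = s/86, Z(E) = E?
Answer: -109908/241 ≈ -456.05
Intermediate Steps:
I(s) = s/86 (I(s) = s*(1/86) = s/86)
(-14471 - 23869)/(I(6) + Z(-21*(-4))) = (-14471 - 23869)/((1/86)*6 - 21*(-4)) = -38340/(3/43 + 84) = -38340/3615/43 = -38340*43/3615 = -109908/241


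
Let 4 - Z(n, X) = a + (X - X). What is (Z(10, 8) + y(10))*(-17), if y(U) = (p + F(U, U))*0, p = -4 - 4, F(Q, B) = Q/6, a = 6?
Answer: 34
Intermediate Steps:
F(Q, B) = Q/6 (F(Q, B) = Q*(⅙) = Q/6)
Z(n, X) = -2 (Z(n, X) = 4 - (6 + (X - X)) = 4 - (6 + 0) = 4 - 1*6 = 4 - 6 = -2)
p = -8
y(U) = 0 (y(U) = (-8 + U/6)*0 = 0)
(Z(10, 8) + y(10))*(-17) = (-2 + 0)*(-17) = -2*(-17) = 34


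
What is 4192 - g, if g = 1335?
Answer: 2857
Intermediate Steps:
4192 - g = 4192 - 1*1335 = 4192 - 1335 = 2857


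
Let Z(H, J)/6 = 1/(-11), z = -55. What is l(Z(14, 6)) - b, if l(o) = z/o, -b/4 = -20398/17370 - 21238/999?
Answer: 578369/52110 ≈ 11.099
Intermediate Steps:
b = 2338028/26055 (b = -4*(-20398/17370 - 21238/999) = -4*(-20398*1/17370 - 21238*1/999) = -4*(-10199/8685 - 574/27) = -4*(-584507/26055) = 2338028/26055 ≈ 89.734)
Z(H, J) = -6/11 (Z(H, J) = 6/(-11) = 6*(-1/11) = -6/11)
l(o) = -55/o
l(Z(14, 6)) - b = -55/(-6/11) - 1*2338028/26055 = -55*(-11/6) - 2338028/26055 = 605/6 - 2338028/26055 = 578369/52110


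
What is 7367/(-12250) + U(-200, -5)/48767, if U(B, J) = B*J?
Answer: -347016489/597395750 ≈ -0.58088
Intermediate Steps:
7367/(-12250) + U(-200, -5)/48767 = 7367/(-12250) - 200*(-5)/48767 = 7367*(-1/12250) + 1000*(1/48767) = -7367/12250 + 1000/48767 = -347016489/597395750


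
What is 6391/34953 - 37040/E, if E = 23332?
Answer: -286386077/203880849 ≈ -1.4047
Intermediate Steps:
6391/34953 - 37040/E = 6391/34953 - 37040/23332 = 6391*(1/34953) - 37040*1/23332 = 6391/34953 - 9260/5833 = -286386077/203880849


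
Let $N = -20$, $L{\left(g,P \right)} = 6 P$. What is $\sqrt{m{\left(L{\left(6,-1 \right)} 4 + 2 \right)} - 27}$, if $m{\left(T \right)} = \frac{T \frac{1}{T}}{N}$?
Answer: $\frac{i \sqrt{2705}}{10} \approx 5.201 i$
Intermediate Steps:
$m{\left(T \right)} = - \frac{1}{20}$ ($m{\left(T \right)} = \frac{T \frac{1}{T}}{-20} = 1 \left(- \frac{1}{20}\right) = - \frac{1}{20}$)
$\sqrt{m{\left(L{\left(6,-1 \right)} 4 + 2 \right)} - 27} = \sqrt{- \frac{1}{20} - 27} = \sqrt{- \frac{541}{20}} = \frac{i \sqrt{2705}}{10}$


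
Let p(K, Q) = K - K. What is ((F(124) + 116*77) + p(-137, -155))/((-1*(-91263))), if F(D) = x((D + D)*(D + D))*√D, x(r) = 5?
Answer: 308/3147 + 10*√31/91263 ≈ 0.098481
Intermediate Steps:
p(K, Q) = 0
F(D) = 5*√D
((F(124) + 116*77) + p(-137, -155))/((-1*(-91263))) = ((5*√124 + 116*77) + 0)/((-1*(-91263))) = ((5*(2*√31) + 8932) + 0)/91263 = ((10*√31 + 8932) + 0)*(1/91263) = ((8932 + 10*√31) + 0)*(1/91263) = (8932 + 10*√31)*(1/91263) = 308/3147 + 10*√31/91263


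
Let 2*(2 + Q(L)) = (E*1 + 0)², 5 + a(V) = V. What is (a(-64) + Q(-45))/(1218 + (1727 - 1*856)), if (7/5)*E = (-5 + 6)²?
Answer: -6933/204722 ≈ -0.033865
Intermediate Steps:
E = 5/7 (E = 5*(-5 + 6)²/7 = (5/7)*1² = (5/7)*1 = 5/7 ≈ 0.71429)
a(V) = -5 + V
Q(L) = -171/98 (Q(L) = -2 + ((5/7)*1 + 0)²/2 = -2 + (5/7 + 0)²/2 = -2 + (5/7)²/2 = -2 + (½)*(25/49) = -2 + 25/98 = -171/98)
(a(-64) + Q(-45))/(1218 + (1727 - 1*856)) = ((-5 - 64) - 171/98)/(1218 + (1727 - 1*856)) = (-69 - 171/98)/(1218 + (1727 - 856)) = -6933/(98*(1218 + 871)) = -6933/98/2089 = -6933/98*1/2089 = -6933/204722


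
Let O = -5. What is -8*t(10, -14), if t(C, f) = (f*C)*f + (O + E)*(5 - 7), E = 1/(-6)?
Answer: -47288/3 ≈ -15763.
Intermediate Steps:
E = -⅙ ≈ -0.16667
t(C, f) = 31/3 + C*f² (t(C, f) = (f*C)*f + (-5 - ⅙)*(5 - 7) = (C*f)*f - 31/6*(-2) = C*f² + 31/3 = 31/3 + C*f²)
-8*t(10, -14) = -8*(31/3 + 10*(-14)²) = -8*(31/3 + 10*196) = -8*(31/3 + 1960) = -8*5911/3 = -47288/3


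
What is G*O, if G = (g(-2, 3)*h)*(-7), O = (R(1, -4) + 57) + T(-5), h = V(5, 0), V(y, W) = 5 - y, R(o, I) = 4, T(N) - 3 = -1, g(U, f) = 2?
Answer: 0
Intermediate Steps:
T(N) = 2 (T(N) = 3 - 1 = 2)
h = 0 (h = 5 - 1*5 = 5 - 5 = 0)
O = 63 (O = (4 + 57) + 2 = 61 + 2 = 63)
G = 0 (G = (2*0)*(-7) = 0*(-7) = 0)
G*O = 0*63 = 0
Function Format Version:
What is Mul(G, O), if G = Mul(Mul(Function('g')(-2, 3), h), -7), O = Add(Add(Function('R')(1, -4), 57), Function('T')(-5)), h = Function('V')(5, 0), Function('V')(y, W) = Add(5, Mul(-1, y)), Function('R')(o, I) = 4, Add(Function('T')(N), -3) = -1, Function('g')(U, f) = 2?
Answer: 0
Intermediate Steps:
Function('T')(N) = 2 (Function('T')(N) = Add(3, -1) = 2)
h = 0 (h = Add(5, Mul(-1, 5)) = Add(5, -5) = 0)
O = 63 (O = Add(Add(4, 57), 2) = Add(61, 2) = 63)
G = 0 (G = Mul(Mul(2, 0), -7) = Mul(0, -7) = 0)
Mul(G, O) = Mul(0, 63) = 0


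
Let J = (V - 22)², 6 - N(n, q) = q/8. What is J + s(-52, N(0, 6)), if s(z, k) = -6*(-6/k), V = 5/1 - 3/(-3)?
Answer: 1840/7 ≈ 262.86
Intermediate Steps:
V = 6 (V = 5*1 - 3*(-⅓) = 5 + 1 = 6)
N(n, q) = 6 - q/8
s(z, k) = 36/k (s(z, k) = -6*(-6/k) = -(-36)/k = 36/k)
J = 256 (J = (6 - 22)² = (-16)² = 256)
J + s(-52, N(0, 6)) = 256 + 36/(6 - ⅛*6) = 256 + 36/(6 - ¾) = 256 + 36/(21/4) = 256 + 36*(4/21) = 256 + 48/7 = 1840/7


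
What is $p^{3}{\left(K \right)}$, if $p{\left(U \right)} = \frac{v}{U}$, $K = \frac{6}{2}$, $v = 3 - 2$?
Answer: $\frac{1}{27} \approx 0.037037$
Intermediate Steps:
$v = 1$ ($v = 3 - 2 = 1$)
$K = 3$ ($K = 6 \cdot \frac{1}{2} = 3$)
$p{\left(U \right)} = \frac{1}{U}$ ($p{\left(U \right)} = 1 \frac{1}{U} = \frac{1}{U}$)
$p^{3}{\left(K \right)} = \left(\frac{1}{3}\right)^{3} = \frac{1}{27}$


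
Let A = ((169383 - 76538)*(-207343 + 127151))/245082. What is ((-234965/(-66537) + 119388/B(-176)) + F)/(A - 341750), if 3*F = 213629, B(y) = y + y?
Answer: -16950915785660383/89002037873472240 ≈ -0.19046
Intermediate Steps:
B(y) = 2*y
F = 213629/3 (F = (1/3)*213629 = 213629/3 ≈ 71210.)
A = -3722713120/122541 (A = (92845*(-80192))*(1/245082) = -7445426240*1/245082 = -3722713120/122541 ≈ -30379.)
((-234965/(-66537) + 119388/B(-176)) + F)/(A - 341750) = ((-234965/(-66537) + 119388/((2*(-176)))) + 213629/3)/(-3722713120/122541 - 341750) = ((-234965*(-1/66537) + 119388/(-352)) + 213629/3)/(-45601099870/122541) = ((234965/66537 + 119388*(-1/352)) + 213629/3)*(-122541/45601099870) = ((234965/66537 - 29847/88) + 213629/3)*(-122541/45601099870) = (-1965252919/5855256 + 213629/3)*(-122541/45601099870) = (414985575089/5855256)*(-122541/45601099870) = -16950915785660383/89002037873472240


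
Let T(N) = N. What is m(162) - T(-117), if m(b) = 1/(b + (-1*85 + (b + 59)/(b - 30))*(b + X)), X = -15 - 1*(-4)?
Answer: 191817273/1639465 ≈ 117.00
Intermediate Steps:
X = -11 (X = -15 + 4 = -11)
m(b) = 1/(b + (-85 + (59 + b)/(-30 + b))*(-11 + b)) (m(b) = 1/(b + (-1*85 + (b + 59)/(b - 30))*(b - 11)) = 1/(b + (-85 + (59 + b)/(-30 + b))*(-11 + b)))
m(162) - T(-117) = (30 - 1*162)/(28699 - 3503*162 + 83*162²) - 1*(-117) = (30 - 162)/(28699 - 567486 + 83*26244) + 117 = -132/(28699 - 567486 + 2178252) + 117 = -132/1639465 + 117 = 191817273/1639465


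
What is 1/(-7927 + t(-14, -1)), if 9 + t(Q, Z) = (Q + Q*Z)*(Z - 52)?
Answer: -1/7936 ≈ -0.00012601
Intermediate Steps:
t(Q, Z) = -9 + (-52 + Z)*(Q + Q*Z) (t(Q, Z) = -9 + (Q + Q*Z)*(Z - 52) = -9 + (Q + Q*Z)*(-52 + Z) = -9 + (-52 + Z)*(Q + Q*Z))
1/(-7927 + t(-14, -1)) = 1/(-7927 + (-9 - 52*(-14) - 14*(-1)² - 51*(-14)*(-1))) = 1/(-7927 + (-9 + 728 - 14*1 - 714)) = 1/(-7927 + (-9 + 728 - 14 - 714)) = 1/(-7927 - 9) = 1/(-7936) = -1/7936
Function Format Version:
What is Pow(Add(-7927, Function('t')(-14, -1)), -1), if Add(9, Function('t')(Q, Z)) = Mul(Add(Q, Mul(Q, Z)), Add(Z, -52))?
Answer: Rational(-1, 7936) ≈ -0.00012601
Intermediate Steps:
Function('t')(Q, Z) = Add(-9, Mul(Add(-52, Z), Add(Q, Mul(Q, Z)))) (Function('t')(Q, Z) = Add(-9, Mul(Add(Q, Mul(Q, Z)), Add(Z, -52))) = Add(-9, Mul(Add(Q, Mul(Q, Z)), Add(-52, Z))) = Add(-9, Mul(Add(-52, Z), Add(Q, Mul(Q, Z)))))
Pow(Add(-7927, Function('t')(-14, -1)), -1) = Pow(Add(-7927, Add(-9, Mul(-52, -14), Mul(-14, Pow(-1, 2)), Mul(-51, -14, -1))), -1) = Pow(Add(-7927, Add(-9, 728, Mul(-14, 1), -714)), -1) = Pow(Add(-7927, Add(-9, 728, -14, -714)), -1) = Pow(Add(-7927, -9), -1) = Pow(-7936, -1) = Rational(-1, 7936)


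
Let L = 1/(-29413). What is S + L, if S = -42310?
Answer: -1244464031/29413 ≈ -42310.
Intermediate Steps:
L = -1/29413 ≈ -3.3999e-5
S + L = -42310 - 1/29413 = -1244464031/29413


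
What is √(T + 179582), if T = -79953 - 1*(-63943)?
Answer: 2*√40893 ≈ 404.44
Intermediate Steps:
T = -16010 (T = -79953 + 63943 = -16010)
√(T + 179582) = √(-16010 + 179582) = √163572 = 2*√40893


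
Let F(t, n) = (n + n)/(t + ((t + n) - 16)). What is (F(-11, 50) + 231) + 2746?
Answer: 8956/3 ≈ 2985.3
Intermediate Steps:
F(t, n) = 2*n/(-16 + n + 2*t) (F(t, n) = (2*n)/(t + ((n + t) - 16)) = (2*n)/(t + (-16 + n + t)) = (2*n)/(-16 + n + 2*t) = 2*n/(-16 + n + 2*t))
(F(-11, 50) + 231) + 2746 = (2*50/(-16 + 50 + 2*(-11)) + 231) + 2746 = (2*50/(-16 + 50 - 22) + 231) + 2746 = (2*50/12 + 231) + 2746 = (2*50*(1/12) + 231) + 2746 = (25/3 + 231) + 2746 = 718/3 + 2746 = 8956/3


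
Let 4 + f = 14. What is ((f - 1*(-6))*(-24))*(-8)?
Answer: 3072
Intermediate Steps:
f = 10 (f = -4 + 14 = 10)
((f - 1*(-6))*(-24))*(-8) = ((10 - 1*(-6))*(-24))*(-8) = ((10 + 6)*(-24))*(-8) = (16*(-24))*(-8) = -384*(-8) = 3072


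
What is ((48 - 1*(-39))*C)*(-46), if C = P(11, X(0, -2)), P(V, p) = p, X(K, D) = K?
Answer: 0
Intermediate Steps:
C = 0
((48 - 1*(-39))*C)*(-46) = ((48 - 1*(-39))*0)*(-46) = ((48 + 39)*0)*(-46) = (87*0)*(-46) = 0*(-46) = 0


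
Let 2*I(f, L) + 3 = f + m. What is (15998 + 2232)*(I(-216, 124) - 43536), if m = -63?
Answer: -796231710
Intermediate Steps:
I(f, L) = -33 + f/2 (I(f, L) = -3/2 + (f - 63)/2 = -3/2 + (-63 + f)/2 = -3/2 + (-63/2 + f/2) = -33 + f/2)
(15998 + 2232)*(I(-216, 124) - 43536) = (15998 + 2232)*((-33 + (1/2)*(-216)) - 43536) = 18230*((-33 - 108) - 43536) = 18230*(-141 - 43536) = 18230*(-43677) = -796231710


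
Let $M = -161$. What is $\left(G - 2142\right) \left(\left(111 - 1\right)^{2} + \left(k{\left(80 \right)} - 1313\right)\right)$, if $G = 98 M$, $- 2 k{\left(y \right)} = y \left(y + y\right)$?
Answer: $-78615040$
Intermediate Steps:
$k{\left(y \right)} = - y^{2}$ ($k{\left(y \right)} = - \frac{y \left(y + y\right)}{2} = - \frac{y 2 y}{2} = - \frac{2 y^{2}}{2} = - y^{2}$)
$G = -15778$ ($G = 98 \left(-161\right) = -15778$)
$\left(G - 2142\right) \left(\left(111 - 1\right)^{2} + \left(k{\left(80 \right)} - 1313\right)\right) = \left(-15778 - 2142\right) \left(\left(111 - 1\right)^{2} - 7713\right) = - 17920 \left(110^{2} - 7713\right) = - 17920 \left(12100 - 7713\right) = \left(-17920\right) 4387 = -78615040$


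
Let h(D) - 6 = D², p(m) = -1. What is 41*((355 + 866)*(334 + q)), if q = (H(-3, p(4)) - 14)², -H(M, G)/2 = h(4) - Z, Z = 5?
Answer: 132060918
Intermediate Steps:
h(D) = 6 + D²
H(M, G) = -34 (H(M, G) = -2*((6 + 4²) - 1*5) = -2*((6 + 16) - 5) = -2*(22 - 5) = -2*17 = -34)
q = 2304 (q = (-34 - 14)² = (-48)² = 2304)
41*((355 + 866)*(334 + q)) = 41*((355 + 866)*(334 + 2304)) = 41*(1221*2638) = 41*3220998 = 132060918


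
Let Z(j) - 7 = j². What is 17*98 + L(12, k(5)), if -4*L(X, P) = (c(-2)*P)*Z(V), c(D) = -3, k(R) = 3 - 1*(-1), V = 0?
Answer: 1687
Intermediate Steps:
k(R) = 4 (k(R) = 3 + 1 = 4)
Z(j) = 7 + j²
L(X, P) = 21*P/4 (L(X, P) = -(-3*P)*(7 + 0²)/4 = -(-3*P)*(7 + 0)/4 = -(-3*P)*7/4 = -(-21)*P/4 = 21*P/4)
17*98 + L(12, k(5)) = 17*98 + (21/4)*4 = 1666 + 21 = 1687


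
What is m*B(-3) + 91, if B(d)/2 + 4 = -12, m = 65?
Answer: -1989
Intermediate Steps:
B(d) = -32 (B(d) = -8 + 2*(-12) = -8 - 24 = -32)
m*B(-3) + 91 = 65*(-32) + 91 = -2080 + 91 = -1989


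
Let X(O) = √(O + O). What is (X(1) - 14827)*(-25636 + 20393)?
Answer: 77737961 - 5243*√2 ≈ 7.7731e+7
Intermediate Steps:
X(O) = √2*√O (X(O) = √(2*O) = √2*√O)
(X(1) - 14827)*(-25636 + 20393) = (√2*√1 - 14827)*(-25636 + 20393) = (√2*1 - 14827)*(-5243) = (√2 - 14827)*(-5243) = (-14827 + √2)*(-5243) = 77737961 - 5243*√2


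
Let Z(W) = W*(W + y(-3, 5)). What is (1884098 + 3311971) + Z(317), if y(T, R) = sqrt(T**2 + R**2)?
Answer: 5296558 + 317*sqrt(34) ≈ 5.2984e+6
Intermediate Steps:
y(T, R) = sqrt(R**2 + T**2)
Z(W) = W*(W + sqrt(34)) (Z(W) = W*(W + sqrt(5**2 + (-3)**2)) = W*(W + sqrt(25 + 9)) = W*(W + sqrt(34)))
(1884098 + 3311971) + Z(317) = (1884098 + 3311971) + 317*(317 + sqrt(34)) = 5196069 + (100489 + 317*sqrt(34)) = 5296558 + 317*sqrt(34)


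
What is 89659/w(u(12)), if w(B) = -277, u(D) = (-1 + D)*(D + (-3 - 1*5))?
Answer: -89659/277 ≈ -323.68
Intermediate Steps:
u(D) = (-1 + D)*(-8 + D) (u(D) = (-1 + D)*(D + (-3 - 5)) = (-1 + D)*(D - 8) = (-1 + D)*(-8 + D))
89659/w(u(12)) = 89659/(-277) = 89659*(-1/277) = -89659/277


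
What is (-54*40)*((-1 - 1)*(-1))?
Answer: -4320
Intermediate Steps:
(-54*40)*((-1 - 1)*(-1)) = -(-4320)*(-1) = -2160*2 = -4320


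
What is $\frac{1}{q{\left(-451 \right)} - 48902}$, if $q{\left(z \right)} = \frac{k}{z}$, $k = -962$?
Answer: $- \frac{451}{22053840} \approx -2.045 \cdot 10^{-5}$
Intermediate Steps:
$q{\left(z \right)} = - \frac{962}{z}$
$\frac{1}{q{\left(-451 \right)} - 48902} = \frac{1}{- \frac{962}{-451} - 48902} = \frac{1}{\left(-962\right) \left(- \frac{1}{451}\right) - 48902} = \frac{1}{\frac{962}{451} - 48902} = \frac{1}{- \frac{22053840}{451}} = - \frac{451}{22053840}$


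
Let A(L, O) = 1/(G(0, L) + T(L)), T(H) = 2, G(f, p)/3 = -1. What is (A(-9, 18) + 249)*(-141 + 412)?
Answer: 67208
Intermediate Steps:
G(f, p) = -3 (G(f, p) = 3*(-1) = -3)
A(L, O) = -1 (A(L, O) = 1/(-3 + 2) = 1/(-1) = -1)
(A(-9, 18) + 249)*(-141 + 412) = (-1 + 249)*(-141 + 412) = 248*271 = 67208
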